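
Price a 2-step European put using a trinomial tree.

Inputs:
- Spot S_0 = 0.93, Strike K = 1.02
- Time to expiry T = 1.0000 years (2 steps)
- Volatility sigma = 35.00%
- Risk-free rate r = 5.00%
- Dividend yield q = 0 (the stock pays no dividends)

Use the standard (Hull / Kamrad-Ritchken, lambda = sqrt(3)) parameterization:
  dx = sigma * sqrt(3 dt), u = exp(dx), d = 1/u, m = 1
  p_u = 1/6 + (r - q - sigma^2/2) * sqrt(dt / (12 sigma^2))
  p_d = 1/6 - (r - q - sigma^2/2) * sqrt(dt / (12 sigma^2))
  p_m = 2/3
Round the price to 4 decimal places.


Answer: Price = V(0,0) = 0.1517

Derivation:
dt = T/N = 0.500000; dx = sigma*sqrt(3*dt) = 0.428661
u = exp(dx) = 1.535200; d = 1/u = 0.651381
p_u = 0.160106, p_m = 0.666667, p_d = 0.173228
Discount per step: exp(-r*dt) = 0.975310
Stock lattice S(k, j) with j the centered position index:
  k=0: S(0,+0) = 0.9300
  k=1: S(1,-1) = 0.6058; S(1,+0) = 0.9300; S(1,+1) = 1.4277
  k=2: S(2,-2) = 0.3946; S(2,-1) = 0.6058; S(2,+0) = 0.9300; S(2,+1) = 1.4277; S(2,+2) = 2.1919
Terminal payoffs V(N, j) = max(K - S_T, 0):
  V(2,-2) = 0.625404; V(2,-1) = 0.414216; V(2,+0) = 0.090000; V(2,+1) = 0.000000; V(2,+2) = 0.000000
Backward induction: V(k, j) = exp(-r*dt) * [p_u * V(k+1, j+1) + p_m * V(k+1, j) + p_d * V(k+1, j-1)]
  V(1,-1) = exp(-r*dt) * [p_u*0.090000 + p_m*0.414216 + p_d*0.625404] = 0.389042
  V(1,+0) = exp(-r*dt) * [p_u*0.000000 + p_m*0.090000 + p_d*0.414216] = 0.128501
  V(1,+1) = exp(-r*dt) * [p_u*0.000000 + p_m*0.000000 + p_d*0.090000] = 0.015206
  V(0,+0) = exp(-r*dt) * [p_u*0.015206 + p_m*0.128501 + p_d*0.389042] = 0.151655


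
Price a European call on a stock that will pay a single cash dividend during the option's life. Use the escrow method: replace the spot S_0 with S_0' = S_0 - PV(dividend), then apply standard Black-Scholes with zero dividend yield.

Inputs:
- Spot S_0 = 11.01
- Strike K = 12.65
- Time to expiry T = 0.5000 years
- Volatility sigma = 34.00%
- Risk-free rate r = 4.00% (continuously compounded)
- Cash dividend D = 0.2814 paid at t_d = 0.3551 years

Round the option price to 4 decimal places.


PV(D) = D * exp(-r * t_d) = 0.2814 * 0.98589640 = 0.27743125
S_0' = S_0 - PV(D) = 11.0100 - 0.27743125 = 10.73256875
d1 = (ln(S_0'/K) + (r + sigma^2/2)*T) / (sigma*sqrt(T)) = -0.48030972
d2 = d1 - sigma*sqrt(T) = -0.72072602
exp(-rT) = 0.98019867
N(d1) = 0.31550359; N(d2) = 0.23553905
C = S_0' * N(d1) - K * exp(-rT) * N(d2) = 10.73256875 * 0.31550359 - 12.6500 * 0.98019867 * 0.23553905 = 0.4656

Answer: Price = 0.4656


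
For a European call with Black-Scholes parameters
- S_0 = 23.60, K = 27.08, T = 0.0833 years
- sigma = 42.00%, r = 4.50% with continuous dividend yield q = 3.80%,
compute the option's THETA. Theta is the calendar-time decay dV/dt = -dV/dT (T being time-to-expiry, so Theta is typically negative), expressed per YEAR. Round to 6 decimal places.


d1 = -1.0692898758; d2 = -1.1905091812
phi(d1) = 0.2252309514; exp(-qT) = 0.9968396046; exp(-rT) = 0.9962585169
Theta = -S*exp(-qT)*phi(d1)*sigma/(2*sqrt(T)) - r*K*exp(-rT)*N(d2) + q*S*exp(-qT)*N(d1)
N(d1) = 0.1424695356; N(d2) = 0.1169231618; sqrt(T) = 0.2886173938
Term 1 = -23.6000 * 0.9968396046 * 0.2252309514 * 0.4200 / (2 * 0.2886173938) = -3.8553352804
Term 2 = -0.0450 * 27.0800 * 0.9962585169 * 0.1169231618 = -0.1419494689
Term 3 = 0.0380 * 23.6000 * 0.9968396046 * 0.1424695356 = 0.1273628863
Theta = -3.8553352804 + (-0.1419494689) + (0.1273628863) = -3.869922

Answer: Theta = -3.869922


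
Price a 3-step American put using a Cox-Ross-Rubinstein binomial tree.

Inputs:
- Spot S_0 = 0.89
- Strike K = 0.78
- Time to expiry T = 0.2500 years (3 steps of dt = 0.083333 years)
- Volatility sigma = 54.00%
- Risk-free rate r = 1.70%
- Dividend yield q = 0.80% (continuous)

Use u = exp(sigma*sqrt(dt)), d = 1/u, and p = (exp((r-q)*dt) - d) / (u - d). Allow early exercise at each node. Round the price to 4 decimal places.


dt = T/N = 0.083333
u = exp(sigma*sqrt(dt)) = 1.168691; d = 1/u = 0.855658
p = (exp((r-q)*dt) - d) / (u - d) = 0.463504
Discount per step: exp(-r*dt) = 0.998584
Stock lattice S(k, i) with i counting down-moves:
  k=0: S(0,0) = 0.8900
  k=1: S(1,0) = 1.0401; S(1,1) = 0.7615
  k=2: S(2,0) = 1.2156; S(2,1) = 0.8900; S(2,2) = 0.6516
  k=3: S(3,0) = 1.4207; S(3,1) = 1.0401; S(3,2) = 0.7615; S(3,3) = 0.5576
Terminal payoffs V(N, i) = max(K - S_T, 0):
  V(3,0) = 0.000000; V(3,1) = 0.000000; V(3,2) = 0.018464; V(3,3) = 0.222441
Backward induction: V(k, i) = exp(-r*dt) * [p * V(k+1, i) + (1-p) * V(k+1, i+1)]; then take max(V_cont, immediate exercise) for American.
  V(2,0) = exp(-r*dt) * [p*0.000000 + (1-p)*0.000000] = 0.000000; exercise = 0.000000; V(2,0) = max -> 0.000000
  V(2,1) = exp(-r*dt) * [p*0.000000 + (1-p)*0.018464] = 0.009892; exercise = 0.000000; V(2,1) = max -> 0.009892
  V(2,2) = exp(-r*dt) * [p*0.018464 + (1-p)*0.222441] = 0.127716; exercise = 0.128386; V(2,2) = max -> 0.128386
  V(1,0) = exp(-r*dt) * [p*0.000000 + (1-p)*0.009892] = 0.005300; exercise = 0.000000; V(1,0) = max -> 0.005300
  V(1,1) = exp(-r*dt) * [p*0.009892 + (1-p)*0.128386] = 0.073360; exercise = 0.018464; V(1,1) = max -> 0.073360
  V(0,0) = exp(-r*dt) * [p*0.005300 + (1-p)*0.073360] = 0.041754; exercise = 0.000000; V(0,0) = max -> 0.041754

Answer: Price = V(0,0) = 0.0418


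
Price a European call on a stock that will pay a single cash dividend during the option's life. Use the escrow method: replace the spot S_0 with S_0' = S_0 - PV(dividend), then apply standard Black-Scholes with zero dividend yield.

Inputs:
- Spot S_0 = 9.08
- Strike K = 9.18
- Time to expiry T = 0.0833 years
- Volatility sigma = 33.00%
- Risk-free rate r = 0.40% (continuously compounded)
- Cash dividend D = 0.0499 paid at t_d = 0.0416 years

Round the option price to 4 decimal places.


Answer: Price = 0.2773

Derivation:
PV(D) = D * exp(-r * t_d) = 0.0499 * 0.99983361 = 0.04989170
S_0' = S_0 - PV(D) = 9.0800 - 0.04989170 = 9.03010830
d1 = (ln(S_0'/K) + (r + sigma^2/2)*T) / (sigma*sqrt(T)) = -0.12172935
d2 = d1 - sigma*sqrt(T) = -0.21697309
exp(-rT) = 0.99966686
N(d1) = 0.45155668; N(d2) = 0.41411466
C = S_0' * N(d1) - K * exp(-rT) * N(d2) = 9.03010830 * 0.45155668 - 9.1800 * 0.99966686 * 0.41411466 = 0.2773


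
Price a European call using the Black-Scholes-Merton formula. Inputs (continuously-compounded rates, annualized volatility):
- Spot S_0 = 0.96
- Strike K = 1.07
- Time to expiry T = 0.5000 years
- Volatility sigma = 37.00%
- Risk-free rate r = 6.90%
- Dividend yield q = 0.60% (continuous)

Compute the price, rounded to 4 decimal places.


d1 = (ln(S/K) + (r - q + 0.5*sigma^2) * T) / (sigma * sqrt(T)) = -0.16342057
d2 = d1 - sigma * sqrt(T) = -0.42505008
exp(-rT) = 0.96608834; exp(-qT) = 0.99700450
C = S_0 * exp(-qT) * N(d1) - K * exp(-rT) * N(d2)
N(d1) = 0.43509365; N(d2) = 0.33540008
C = 0.9600 * 0.99700450 * 0.43509365 - 1.0700 * 0.96608834 * 0.33540008 = 0.0697

Answer: Price = 0.0697


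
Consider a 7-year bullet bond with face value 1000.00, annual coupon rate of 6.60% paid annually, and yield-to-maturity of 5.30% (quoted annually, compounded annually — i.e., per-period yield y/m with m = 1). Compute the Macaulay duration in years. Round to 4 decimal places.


Coupon per period c = face * coupon_rate / m = 66.000000
Periods per year m = 1; per-period yield y/m = 0.053000
Number of cashflows N = 7
Cashflows (t years, CF_t, discount factor 1/(1+y/m)^(m*t), PV):
  t = 1.0000: CF_t = 66.000000, DF = 0.949668, PV = 62.678063
  t = 2.0000: CF_t = 66.000000, DF = 0.901869, PV = 59.523326
  t = 3.0000: CF_t = 66.000000, DF = 0.856475, PV = 56.527375
  t = 4.0000: CF_t = 66.000000, DF = 0.813367, PV = 53.682218
  t = 5.0000: CF_t = 66.000000, DF = 0.772428, PV = 50.980264
  t = 6.0000: CF_t = 66.000000, DF = 0.733550, PV = 48.414306
  t = 7.0000: CF_t = 1066.000000, DF = 0.696629, PV = 742.606261
Price P = sum_t PV_t = 1074.411813
Macaulay numerator sum_t t * PV_t:
  t * PV_t at t = 1.0000: 62.678063
  t * PV_t at t = 2.0000: 119.046653
  t * PV_t at t = 3.0000: 169.582126
  t * PV_t at t = 4.0000: 214.728872
  t * PV_t at t = 5.0000: 254.901320
  t * PV_t at t = 6.0000: 290.485834
  t * PV_t at t = 7.0000: 5198.243826
Macaulay duration D = (sum_t t * PV_t) / P = 6309.666694 / 1074.411813 = 5.872671

Answer: Macaulay duration = 5.8727 years


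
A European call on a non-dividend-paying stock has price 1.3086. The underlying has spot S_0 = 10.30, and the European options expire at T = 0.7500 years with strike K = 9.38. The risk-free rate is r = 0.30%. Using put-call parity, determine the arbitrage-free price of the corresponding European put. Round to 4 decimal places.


Put-call parity: C - P = S_0 * exp(-qT) - K * exp(-rT).
S_0 * exp(-qT) = 10.3000 * 1.00000000 = 10.30000000
K * exp(-rT) = 9.3800 * 0.99775253 = 9.35891873
P = C - S*exp(-qT) + K*exp(-rT)
P = 1.3086 - 10.30000000 + 9.35891873 = 0.3675

Answer: Put price = 0.3675


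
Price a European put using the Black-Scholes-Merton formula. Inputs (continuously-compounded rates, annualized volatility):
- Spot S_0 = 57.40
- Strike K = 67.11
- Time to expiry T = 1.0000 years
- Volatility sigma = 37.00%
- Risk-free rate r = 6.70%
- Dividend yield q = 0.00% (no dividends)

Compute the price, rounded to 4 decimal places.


d1 = (ln(S/K) + (r - q + 0.5*sigma^2) * T) / (sigma * sqrt(T)) = -0.05632098
d2 = d1 - sigma * sqrt(T) = -0.42632098
exp(-rT) = 0.93519520; exp(-qT) = 1.00000000
P = K * exp(-rT) * N(-d2) - S_0 * exp(-qT) * N(-d1)
N(-d1) = 0.52245695; N(-d2) = 0.66506301
P = 67.1100 * 0.93519520 * 0.66506301 - 57.4000 * 1.00000000 * 0.52245695 = 11.7510

Answer: Price = 11.7510


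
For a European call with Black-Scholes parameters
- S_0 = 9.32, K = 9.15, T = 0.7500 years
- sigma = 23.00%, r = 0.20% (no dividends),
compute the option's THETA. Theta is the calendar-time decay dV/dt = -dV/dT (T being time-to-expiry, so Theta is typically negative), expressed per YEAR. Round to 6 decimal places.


Answer: Theta = -0.493141

Derivation:
d1 = 0.1995435461; d2 = 0.0003577032
phi(d1) = 0.3910783535; exp(-qT) = 1.0000000000; exp(-rT) = 0.9985011244
Theta = -S*exp(-qT)*phi(d1)*sigma/(2*sqrt(T)) - r*K*exp(-rT)*N(d2) + q*S*exp(-qT)*N(d1)
N(d1) = 0.5790812083; N(d2) = 0.5001427029; sqrt(T) = 0.8660254038
Term 1 = -9.3200 * 1.0000000000 * 0.3910783535 * 0.2300 / (2 * 0.8660254038) = -0.4840017134
Term 2 = -0.0020 * 9.1500 * 0.9985011244 * 0.5001427029 = -0.0091388928
Term 3 = 0 (no dividend yield, q = 0)
Theta = -0.4840017134 + (-0.0091388928) + (0.0000000000) = -0.493141


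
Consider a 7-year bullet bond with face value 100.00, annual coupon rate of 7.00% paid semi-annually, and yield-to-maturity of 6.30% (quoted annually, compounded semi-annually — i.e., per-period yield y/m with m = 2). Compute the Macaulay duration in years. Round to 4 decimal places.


Answer: Macaulay duration = 5.6814 years

Derivation:
Coupon per period c = face * coupon_rate / m = 3.500000
Periods per year m = 2; per-period yield y/m = 0.031500
Number of cashflows N = 14
Cashflows (t years, CF_t, discount factor 1/(1+y/m)^(m*t), PV):
  t = 0.5000: CF_t = 3.500000, DF = 0.969462, PV = 3.393117
  t = 1.0000: CF_t = 3.500000, DF = 0.939856, PV = 3.289498
  t = 1.5000: CF_t = 3.500000, DF = 0.911155, PV = 3.189043
  t = 2.0000: CF_t = 3.500000, DF = 0.883330, PV = 3.091656
  t = 2.5000: CF_t = 3.500000, DF = 0.856355, PV = 2.997243
  t = 3.0000: CF_t = 3.500000, DF = 0.830204, PV = 2.905713
  t = 3.5000: CF_t = 3.500000, DF = 0.804851, PV = 2.816978
  t = 4.0000: CF_t = 3.500000, DF = 0.780272, PV = 2.730953
  t = 4.5000: CF_t = 3.500000, DF = 0.756444, PV = 2.647555
  t = 5.0000: CF_t = 3.500000, DF = 0.733344, PV = 2.566704
  t = 5.5000: CF_t = 3.500000, DF = 0.710949, PV = 2.488321
  t = 6.0000: CF_t = 3.500000, DF = 0.689238, PV = 2.412333
  t = 6.5000: CF_t = 3.500000, DF = 0.668190, PV = 2.338665
  t = 7.0000: CF_t = 103.500000, DF = 0.647785, PV = 67.045726
Price P = sum_t PV_t = 103.913502
Macaulay numerator sum_t t * PV_t:
  t * PV_t at t = 0.5000: 1.696558
  t * PV_t at t = 1.0000: 3.289498
  t * PV_t at t = 1.5000: 4.783564
  t * PV_t at t = 2.0000: 6.183311
  t * PV_t at t = 2.5000: 7.493106
  t * PV_t at t = 3.0000: 8.717138
  t * PV_t at t = 3.5000: 9.859422
  t * PV_t at t = 4.0000: 10.923811
  t * PV_t at t = 4.5000: 11.913996
  t * PV_t at t = 5.0000: 12.833518
  t * PV_t at t = 5.5000: 13.685768
  t * PV_t at t = 6.0000: 14.473998
  t * PV_t at t = 6.5000: 15.201323
  t * PV_t at t = 7.0000: 469.320082
Macaulay duration D = (sum_t t * PV_t) / P = 590.375094 / 103.913502 = 5.681409


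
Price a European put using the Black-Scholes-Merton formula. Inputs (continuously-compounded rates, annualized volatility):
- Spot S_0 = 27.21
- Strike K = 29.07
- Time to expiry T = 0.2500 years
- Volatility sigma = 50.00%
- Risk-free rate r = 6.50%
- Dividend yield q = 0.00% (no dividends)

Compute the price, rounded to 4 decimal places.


d1 = (ln(S/K) + (r - q + 0.5*sigma^2) * T) / (sigma * sqrt(T)) = -0.07448865
d2 = d1 - sigma * sqrt(T) = -0.32448865
exp(-rT) = 0.98388132; exp(-qT) = 1.00000000
P = K * exp(-rT) * N(-d2) - S_0 * exp(-qT) * N(-d1)
N(-d1) = 0.52968921; N(-d2) = 0.62721594
P = 29.0700 * 0.98388132 * 0.62721594 - 27.2100 * 1.00000000 * 0.52968921 = 3.5264

Answer: Price = 3.5264


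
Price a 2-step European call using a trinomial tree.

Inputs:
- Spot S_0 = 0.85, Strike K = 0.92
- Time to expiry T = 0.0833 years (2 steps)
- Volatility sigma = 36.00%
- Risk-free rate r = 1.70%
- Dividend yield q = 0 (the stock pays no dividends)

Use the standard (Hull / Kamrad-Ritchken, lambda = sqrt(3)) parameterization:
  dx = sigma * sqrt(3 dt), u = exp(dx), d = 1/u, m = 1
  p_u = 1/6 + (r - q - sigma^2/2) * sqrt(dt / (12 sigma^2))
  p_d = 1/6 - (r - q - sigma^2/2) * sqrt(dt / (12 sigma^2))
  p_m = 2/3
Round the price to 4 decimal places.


dt = T/N = 0.041650; dx = sigma*sqrt(3*dt) = 0.127254
u = exp(dx) = 1.135705; d = 1/u = 0.880510
p_u = 0.158844, p_m = 0.666667, p_d = 0.174489
Discount per step: exp(-r*dt) = 0.999292
Stock lattice S(k, j) with j the centered position index:
  k=0: S(0,+0) = 0.8500
  k=1: S(1,-1) = 0.7484; S(1,+0) = 0.8500; S(1,+1) = 0.9653
  k=2: S(2,-2) = 0.6590; S(2,-1) = 0.7484; S(2,+0) = 0.8500; S(2,+1) = 0.9653; S(2,+2) = 1.0964
Terminal payoffs V(N, j) = max(S_T - K, 0):
  V(2,-2) = 0.000000; V(2,-1) = 0.000000; V(2,+0) = 0.000000; V(2,+1) = 0.045349; V(2,+2) = 0.176352
Backward induction: V(k, j) = exp(-r*dt) * [p_u * V(k+1, j+1) + p_m * V(k+1, j) + p_d * V(k+1, j-1)]
  V(1,-1) = exp(-r*dt) * [p_u*0.000000 + p_m*0.000000 + p_d*0.000000] = 0.000000
  V(1,+0) = exp(-r*dt) * [p_u*0.045349 + p_m*0.000000 + p_d*0.000000] = 0.007198
  V(1,+1) = exp(-r*dt) * [p_u*0.176352 + p_m*0.045349 + p_d*0.000000] = 0.058204
  V(0,+0) = exp(-r*dt) * [p_u*0.058204 + p_m*0.007198 + p_d*0.000000] = 0.014034

Answer: Price = V(0,0) = 0.0140


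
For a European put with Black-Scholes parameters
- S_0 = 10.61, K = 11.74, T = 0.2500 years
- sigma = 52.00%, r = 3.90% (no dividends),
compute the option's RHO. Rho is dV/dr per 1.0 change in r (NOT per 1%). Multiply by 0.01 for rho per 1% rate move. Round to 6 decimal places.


Answer: Rho = -1.990991

Derivation:
d1 = -0.2217494684; d2 = -0.4817494684
phi(d1) = 0.3892533171; exp(-qT) = 1.0000000000; exp(-rT) = 0.9902973771
N(-d2) = 0.6850080350
Rho = -K*T*exp(-rT)*N(-d2) = -11.7400 * 0.2500 * 0.9902973771 * 0.6850080350 = -1.990991


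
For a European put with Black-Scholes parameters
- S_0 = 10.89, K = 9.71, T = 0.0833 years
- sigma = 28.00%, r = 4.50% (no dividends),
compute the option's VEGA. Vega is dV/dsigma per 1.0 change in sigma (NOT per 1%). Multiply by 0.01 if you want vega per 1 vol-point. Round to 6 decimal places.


Answer: Vega = 0.403437

Derivation:
d1 = 1.5059793601; d2 = 1.4251664898
phi(d1) = 0.1283588464; exp(-qT) = 1.0000000000; exp(-rT) = 0.9962585169
Vega = S * exp(-qT) * phi(d1) * sqrt(T) = 10.8900 * 1.0000000000 * 0.1283588464 * 0.2886173938 = 0.403437


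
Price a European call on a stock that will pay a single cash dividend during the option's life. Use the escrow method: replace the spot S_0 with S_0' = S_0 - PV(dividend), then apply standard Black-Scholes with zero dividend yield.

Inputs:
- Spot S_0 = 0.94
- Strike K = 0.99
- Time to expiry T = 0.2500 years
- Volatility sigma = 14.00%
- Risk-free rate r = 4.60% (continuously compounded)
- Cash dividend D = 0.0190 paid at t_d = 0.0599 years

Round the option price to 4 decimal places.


PV(D) = D * exp(-r * t_d) = 0.0190 * 0.99724839 = 0.01894772
S_0' = S_0 - PV(D) = 0.9400 - 0.01894772 = 0.92105228
d1 = (ln(S_0'/K) + (r + sigma^2/2)*T) / (sigma*sqrt(T)) = -0.83197348
d2 = d1 - sigma*sqrt(T) = -0.90197348
exp(-rT) = 0.98856587
N(d1) = 0.20271196; N(d2) = 0.18353548
C = S_0' * N(d1) - K * exp(-rT) * N(d2) = 0.92105228 * 0.20271196 - 0.9900 * 0.98856587 * 0.18353548 = 0.0071

Answer: Price = 0.0071


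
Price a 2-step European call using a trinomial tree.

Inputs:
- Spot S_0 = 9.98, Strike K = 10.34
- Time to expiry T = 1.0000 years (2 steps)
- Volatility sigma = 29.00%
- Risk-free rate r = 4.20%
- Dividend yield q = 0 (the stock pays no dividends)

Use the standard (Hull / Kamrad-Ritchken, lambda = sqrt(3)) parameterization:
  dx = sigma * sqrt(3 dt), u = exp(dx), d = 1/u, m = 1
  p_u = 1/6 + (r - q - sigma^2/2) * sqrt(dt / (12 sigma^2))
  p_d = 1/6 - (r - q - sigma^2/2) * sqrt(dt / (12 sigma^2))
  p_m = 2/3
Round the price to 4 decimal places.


Answer: Price = V(0,0) = 1.0953

Derivation:
dt = T/N = 0.500000; dx = sigma*sqrt(3*dt) = 0.355176
u = exp(dx) = 1.426432; d = 1/u = 0.701050
p_u = 0.166631, p_m = 0.666667, p_d = 0.166702
Discount per step: exp(-r*dt) = 0.979219
Stock lattice S(k, j) with j the centered position index:
  k=0: S(0,+0) = 9.9800
  k=1: S(1,-1) = 6.9965; S(1,+0) = 9.9800; S(1,+1) = 14.2358
  k=2: S(2,-2) = 4.9049; S(2,-1) = 6.9965; S(2,+0) = 9.9800; S(2,+1) = 14.2358; S(2,+2) = 20.3064
Terminal payoffs V(N, j) = max(S_T - K, 0):
  V(2,-2) = 0.000000; V(2,-1) = 0.000000; V(2,+0) = 0.000000; V(2,+1) = 3.895788; V(2,+2) = 9.966380
Backward induction: V(k, j) = exp(-r*dt) * [p_u * V(k+1, j+1) + p_m * V(k+1, j) + p_d * V(k+1, j-1)]
  V(1,-1) = exp(-r*dt) * [p_u*0.000000 + p_m*0.000000 + p_d*0.000000] = 0.000000
  V(1,+0) = exp(-r*dt) * [p_u*3.895788 + p_m*0.000000 + p_d*0.000000] = 0.635671
  V(1,+1) = exp(-r*dt) * [p_u*9.966380 + p_m*3.895788 + p_d*0.000000] = 4.169421
  V(0,+0) = exp(-r*dt) * [p_u*4.169421 + p_m*0.635671 + p_d*0.000000] = 1.095293


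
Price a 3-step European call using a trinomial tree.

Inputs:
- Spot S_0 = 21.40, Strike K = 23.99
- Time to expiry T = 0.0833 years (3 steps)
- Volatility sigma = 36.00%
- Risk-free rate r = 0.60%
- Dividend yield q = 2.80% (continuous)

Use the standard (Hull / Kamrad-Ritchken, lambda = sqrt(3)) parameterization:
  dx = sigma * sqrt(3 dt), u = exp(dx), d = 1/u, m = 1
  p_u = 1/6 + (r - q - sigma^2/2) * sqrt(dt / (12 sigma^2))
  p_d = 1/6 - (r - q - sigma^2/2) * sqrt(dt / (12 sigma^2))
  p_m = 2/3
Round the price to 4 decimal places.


Answer: Price = V(0,0) = 0.1326

Derivation:
dt = T/N = 0.027767; dx = sigma*sqrt(3*dt) = 0.103902
u = exp(dx) = 1.109492; d = 1/u = 0.901313
p_u = 0.155069, p_m = 0.666667, p_d = 0.178265
Discount per step: exp(-r*dt) = 0.999833
Stock lattice S(k, j) with j the centered position index:
  k=0: S(0,+0) = 21.4000
  k=1: S(1,-1) = 19.2881; S(1,+0) = 21.4000; S(1,+1) = 23.7431
  k=2: S(2,-2) = 17.3846; S(2,-1) = 19.2881; S(2,+0) = 21.4000; S(2,+1) = 23.7431; S(2,+2) = 26.3428
  k=3: S(3,-3) = 15.6690; S(3,-2) = 17.3846; S(3,-1) = 19.2881; S(3,+0) = 21.4000; S(3,+1) = 23.7431; S(3,+2) = 26.3428; S(3,+3) = 29.2271
Terminal payoffs V(N, j) = max(S_T - K, 0):
  V(3,-3) = 0.000000; V(3,-2) = 0.000000; V(3,-1) = 0.000000; V(3,+0) = 0.000000; V(3,+1) = 0.000000; V(3,+2) = 2.352812; V(3,+3) = 5.237139
Backward induction: V(k, j) = exp(-r*dt) * [p_u * V(k+1, j+1) + p_m * V(k+1, j) + p_d * V(k+1, j-1)]
  V(2,-2) = exp(-r*dt) * [p_u*0.000000 + p_m*0.000000 + p_d*0.000000] = 0.000000
  V(2,-1) = exp(-r*dt) * [p_u*0.000000 + p_m*0.000000 + p_d*0.000000] = 0.000000
  V(2,+0) = exp(-r*dt) * [p_u*0.000000 + p_m*0.000000 + p_d*0.000000] = 0.000000
  V(2,+1) = exp(-r*dt) * [p_u*2.352812 + p_m*0.000000 + p_d*0.000000] = 0.364786
  V(2,+2) = exp(-r*dt) * [p_u*5.237139 + p_m*2.352812 + p_d*0.000000] = 2.380260
  V(1,-1) = exp(-r*dt) * [p_u*0.000000 + p_m*0.000000 + p_d*0.000000] = 0.000000
  V(1,+0) = exp(-r*dt) * [p_u*0.364786 + p_m*0.000000 + p_d*0.000000] = 0.056557
  V(1,+1) = exp(-r*dt) * [p_u*2.380260 + p_m*0.364786 + p_d*0.000000] = 0.612192
  V(0,+0) = exp(-r*dt) * [p_u*0.612192 + p_m*0.056557 + p_d*0.000000] = 0.132615


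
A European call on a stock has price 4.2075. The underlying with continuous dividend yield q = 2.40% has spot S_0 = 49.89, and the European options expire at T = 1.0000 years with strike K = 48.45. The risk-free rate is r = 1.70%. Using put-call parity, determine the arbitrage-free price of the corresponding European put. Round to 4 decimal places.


Put-call parity: C - P = S_0 * exp(-qT) - K * exp(-rT).
S_0 * exp(-qT) = 49.8900 * 0.97628571 = 48.70689406
K * exp(-rT) = 48.4500 * 0.98314368 = 47.63331152
P = C - S*exp(-qT) + K*exp(-rT)
P = 4.2075 - 48.70689406 + 47.63331152 = 3.1339

Answer: Put price = 3.1339


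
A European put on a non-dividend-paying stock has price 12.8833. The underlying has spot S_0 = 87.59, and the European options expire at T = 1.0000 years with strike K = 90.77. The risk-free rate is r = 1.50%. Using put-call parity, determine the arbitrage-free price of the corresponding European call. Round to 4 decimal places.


Answer: Call price = 11.0547

Derivation:
Put-call parity: C - P = S_0 * exp(-qT) - K * exp(-rT).
S_0 * exp(-qT) = 87.5900 * 1.00000000 = 87.59000000
K * exp(-rT) = 90.7700 * 0.98511194 = 89.41861076
C = P + S*exp(-qT) - K*exp(-rT)
C = 12.8833 + 87.59000000 - 89.41861076 = 11.0547


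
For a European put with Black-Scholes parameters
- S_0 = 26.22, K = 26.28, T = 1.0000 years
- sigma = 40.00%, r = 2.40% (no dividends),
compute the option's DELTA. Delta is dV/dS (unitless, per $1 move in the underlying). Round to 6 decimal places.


Answer: Delta = -0.399637

Derivation:
d1 = 0.2542857118; d2 = -0.1457142882
phi(d1) = 0.3862505044; exp(-qT) = 1.0000000000; exp(-rT) = 0.9762857098
N(-d1) = 0.3996374187
Delta = -exp(-qT) * N(-d1) = -1.0000000000 * 0.3996374187 = -0.399637


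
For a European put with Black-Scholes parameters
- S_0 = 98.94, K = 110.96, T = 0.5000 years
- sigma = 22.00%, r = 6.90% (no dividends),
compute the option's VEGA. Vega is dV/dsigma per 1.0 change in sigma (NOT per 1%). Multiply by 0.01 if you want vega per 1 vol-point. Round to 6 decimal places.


d1 = -0.4374816314; d2 = -0.5930451233
phi(d1) = 0.3625352304; exp(-qT) = 1.0000000000; exp(-rT) = 0.9660883397
Vega = S * exp(-qT) * phi(d1) * sqrt(T) = 98.9400 * 1.0000000000 * 0.3625352304 * 0.7071067812 = 25.363380

Answer: Vega = 25.363380


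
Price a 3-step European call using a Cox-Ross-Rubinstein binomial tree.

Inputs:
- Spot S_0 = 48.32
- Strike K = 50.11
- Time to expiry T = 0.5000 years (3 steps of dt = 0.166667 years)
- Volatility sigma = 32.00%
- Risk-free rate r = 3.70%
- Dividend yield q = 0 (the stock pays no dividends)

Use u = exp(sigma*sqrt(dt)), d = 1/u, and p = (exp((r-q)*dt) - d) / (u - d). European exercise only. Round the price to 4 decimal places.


Answer: Price = V(0,0) = 4.2760

Derivation:
dt = T/N = 0.166667
u = exp(sigma*sqrt(dt)) = 1.139557; d = 1/u = 0.877534
p = (exp((r-q)*dt) - d) / (u - d) = 0.490994
Discount per step: exp(-r*dt) = 0.993852
Stock lattice S(k, i) with i counting down-moves:
  k=0: S(0,0) = 48.3200
  k=1: S(1,0) = 55.0634; S(1,1) = 42.4024
  k=2: S(2,0) = 62.7479; S(2,1) = 48.3200; S(2,2) = 37.2096
  k=3: S(3,0) = 71.5048; S(3,1) = 55.0634; S(3,2) = 42.4024; S(3,3) = 32.6527
Terminal payoffs V(N, i) = max(S_T - K, 0):
  V(3,0) = 21.394752; V(3,1) = 4.953387; V(3,2) = 0.000000; V(3,3) = 0.000000
Backward induction: V(k, i) = exp(-r*dt) * [p * V(k+1, i) + (1-p) * V(k+1, i+1)].
  V(2,0) = exp(-r*dt) * [p*21.394752 + (1-p)*4.953387] = 12.945920
  V(2,1) = exp(-r*dt) * [p*4.953387 + (1-p)*0.000000] = 2.417132
  V(2,2) = exp(-r*dt) * [p*0.000000 + (1-p)*0.000000] = 0.000000
  V(1,0) = exp(-r*dt) * [p*12.945920 + (1-p)*2.417132] = 7.540064
  V(1,1) = exp(-r*dt) * [p*2.417132 + (1-p)*0.000000] = 1.179501
  V(0,0) = exp(-r*dt) * [p*7.540064 + (1-p)*1.179501] = 4.276049


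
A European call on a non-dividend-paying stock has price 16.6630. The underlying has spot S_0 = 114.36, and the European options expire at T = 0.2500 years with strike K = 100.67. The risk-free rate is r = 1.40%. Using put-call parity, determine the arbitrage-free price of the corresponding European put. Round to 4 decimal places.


Put-call parity: C - P = S_0 * exp(-qT) - K * exp(-rT).
S_0 * exp(-qT) = 114.3600 * 1.00000000 = 114.36000000
K * exp(-rT) = 100.6700 * 0.99650612 = 100.31827089
P = C - S*exp(-qT) + K*exp(-rT)
P = 16.6630 - 114.36000000 + 100.31827089 = 2.6213

Answer: Put price = 2.6213


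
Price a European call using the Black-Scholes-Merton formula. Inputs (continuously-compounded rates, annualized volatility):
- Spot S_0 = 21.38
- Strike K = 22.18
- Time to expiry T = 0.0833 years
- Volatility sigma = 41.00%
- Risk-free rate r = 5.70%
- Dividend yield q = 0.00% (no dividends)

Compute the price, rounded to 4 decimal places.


d1 = (ln(S/K) + (r - q + 0.5*sigma^2) * T) / (sigma * sqrt(T)) = -0.21114637
d2 = d1 - sigma * sqrt(T) = -0.32947950
exp(-rT) = 0.99526315; exp(-qT) = 1.00000000
C = S_0 * exp(-qT) * N(d1) - K * exp(-rT) * N(d2)
N(d1) = 0.41638653; N(d2) = 0.37089664
C = 21.3800 * 1.00000000 * 0.41638653 - 22.1800 * 0.99526315 * 0.37089664 = 0.7148

Answer: Price = 0.7148


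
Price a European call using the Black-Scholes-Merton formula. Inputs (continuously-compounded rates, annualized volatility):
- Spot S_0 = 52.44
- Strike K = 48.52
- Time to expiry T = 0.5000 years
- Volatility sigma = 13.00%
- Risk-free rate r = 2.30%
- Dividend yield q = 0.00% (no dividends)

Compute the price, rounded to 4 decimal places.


Answer: Price = 4.8808

Derivation:
d1 = (ln(S/K) + (r - q + 0.5*sigma^2) * T) / (sigma * sqrt(T)) = 1.01626012
d2 = d1 - sigma * sqrt(T) = 0.92433624
exp(-rT) = 0.98856587; exp(-qT) = 1.00000000
C = S_0 * exp(-qT) * N(d1) - K * exp(-rT) * N(d2)
N(d1) = 0.84524723; N(d2) = 0.82234436
C = 52.4400 * 1.00000000 * 0.84524723 - 48.5200 * 0.98856587 * 0.82234436 = 4.8808


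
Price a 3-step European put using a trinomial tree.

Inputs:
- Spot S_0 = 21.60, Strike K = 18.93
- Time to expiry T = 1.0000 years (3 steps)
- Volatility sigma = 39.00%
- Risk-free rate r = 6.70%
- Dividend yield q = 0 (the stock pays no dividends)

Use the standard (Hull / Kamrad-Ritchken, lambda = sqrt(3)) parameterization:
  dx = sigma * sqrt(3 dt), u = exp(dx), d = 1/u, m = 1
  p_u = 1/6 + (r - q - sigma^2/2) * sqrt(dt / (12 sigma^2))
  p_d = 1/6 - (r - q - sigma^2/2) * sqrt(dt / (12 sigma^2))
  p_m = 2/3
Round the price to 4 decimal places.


Answer: Price = V(0,0) = 1.5205

Derivation:
dt = T/N = 0.333333; dx = sigma*sqrt(3*dt) = 0.390000
u = exp(dx) = 1.476981; d = 1/u = 0.677057
p_u = 0.162799, p_m = 0.666667, p_d = 0.170534
Discount per step: exp(-r*dt) = 0.977914
Stock lattice S(k, j) with j the centered position index:
  k=0: S(0,+0) = 21.6000
  k=1: S(1,-1) = 14.6244; S(1,+0) = 21.6000; S(1,+1) = 31.9028
  k=2: S(2,-2) = 9.9016; S(2,-1) = 14.6244; S(2,+0) = 21.6000; S(2,+1) = 31.9028; S(2,+2) = 47.1198
  k=3: S(3,-3) = 6.7039; S(3,-2) = 9.9016; S(3,-1) = 14.6244; S(3,+0) = 21.6000; S(3,+1) = 31.9028; S(3,+2) = 47.1198; S(3,+3) = 69.5950
Terminal payoffs V(N, j) = max(K - S_T, 0):
  V(3,-3) = 12.226074; V(3,-2) = 9.028430; V(3,-1) = 4.305572; V(3,+0) = 0.000000; V(3,+1) = 0.000000; V(3,+2) = 0.000000; V(3,+3) = 0.000000
Backward induction: V(k, j) = exp(-r*dt) * [p_u * V(k+1, j+1) + p_m * V(k+1, j) + p_d * V(k+1, j-1)]
  V(2,-2) = exp(-r*dt) * [p_u*4.305572 + p_m*9.028430 + p_d*12.226074] = 8.610398
  V(2,-1) = exp(-r*dt) * [p_u*0.000000 + p_m*4.305572 + p_d*9.028430] = 4.312638
  V(2,+0) = exp(-r*dt) * [p_u*0.000000 + p_m*0.000000 + p_d*4.305572] = 0.718031
  V(2,+1) = exp(-r*dt) * [p_u*0.000000 + p_m*0.000000 + p_d*0.000000] = 0.000000
  V(2,+2) = exp(-r*dt) * [p_u*0.000000 + p_m*0.000000 + p_d*0.000000] = 0.000000
  V(1,-1) = exp(-r*dt) * [p_u*0.718031 + p_m*4.312638 + p_d*8.610398] = 4.361843
  V(1,+0) = exp(-r*dt) * [p_u*0.000000 + p_m*0.718031 + p_d*4.312638] = 1.187324
  V(1,+1) = exp(-r*dt) * [p_u*0.000000 + p_m*0.000000 + p_d*0.718031] = 0.119744
  V(0,+0) = exp(-r*dt) * [p_u*0.119744 + p_m*1.187324 + p_d*4.361843] = 1.520546


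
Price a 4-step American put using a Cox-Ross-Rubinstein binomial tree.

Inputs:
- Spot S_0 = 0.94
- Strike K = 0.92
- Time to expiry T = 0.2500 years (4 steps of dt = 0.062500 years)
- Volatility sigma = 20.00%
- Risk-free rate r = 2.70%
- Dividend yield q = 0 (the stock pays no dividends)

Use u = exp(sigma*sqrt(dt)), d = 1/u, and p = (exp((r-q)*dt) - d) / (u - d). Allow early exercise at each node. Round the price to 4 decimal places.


dt = T/N = 0.062500
u = exp(sigma*sqrt(dt)) = 1.051271; d = 1/u = 0.951229
p = (exp((r-q)*dt) - d) / (u - d) = 0.504385
Discount per step: exp(-r*dt) = 0.998314
Stock lattice S(k, i) with i counting down-moves:
  k=0: S(0,0) = 0.9400
  k=1: S(1,0) = 0.9882; S(1,1) = 0.8942
  k=2: S(2,0) = 1.0389; S(2,1) = 0.9400; S(2,2) = 0.8505
  k=3: S(3,0) = 1.0921; S(3,1) = 0.9882; S(3,2) = 0.8942; S(3,3) = 0.8091
  k=4: S(4,0) = 1.1481; S(4,1) = 1.0389; S(4,2) = 0.9400; S(4,3) = 0.8505; S(4,4) = 0.7696
Terminal payoffs V(N, i) = max(K - S_T, 0):
  V(4,0) = 0.000000; V(4,1) = 0.000000; V(4,2) = 0.000000; V(4,3) = 0.069453; V(4,4) = 0.150393
Backward induction: V(k, i) = exp(-r*dt) * [p * V(k+1, i) + (1-p) * V(k+1, i+1)]; then take max(V_cont, immediate exercise) for American.
  V(3,0) = exp(-r*dt) * [p*0.000000 + (1-p)*0.000000] = 0.000000; exercise = 0.000000; V(3,0) = max -> 0.000000
  V(3,1) = exp(-r*dt) * [p*0.000000 + (1-p)*0.000000] = 0.000000; exercise = 0.000000; V(3,1) = max -> 0.000000
  V(3,2) = exp(-r*dt) * [p*0.000000 + (1-p)*0.069453] = 0.034364; exercise = 0.025844; V(3,2) = max -> 0.034364
  V(3,3) = exp(-r*dt) * [p*0.069453 + (1-p)*0.150393] = 0.109383; exercise = 0.110935; V(3,3) = max -> 0.110935
  V(2,0) = exp(-r*dt) * [p*0.000000 + (1-p)*0.000000] = 0.000000; exercise = 0.000000; V(2,0) = max -> 0.000000
  V(2,1) = exp(-r*dt) * [p*0.000000 + (1-p)*0.034364] = 0.017003; exercise = 0.000000; V(2,1) = max -> 0.017003
  V(2,2) = exp(-r*dt) * [p*0.034364 + (1-p)*0.110935] = 0.072191; exercise = 0.069453; V(2,2) = max -> 0.072191
  V(1,0) = exp(-r*dt) * [p*0.000000 + (1-p)*0.017003] = 0.008413; exercise = 0.000000; V(1,0) = max -> 0.008413
  V(1,1) = exp(-r*dt) * [p*0.017003 + (1-p)*0.072191] = 0.044280; exercise = 0.025844; V(1,1) = max -> 0.044280
  V(0,0) = exp(-r*dt) * [p*0.008413 + (1-p)*0.044280] = 0.026145; exercise = 0.000000; V(0,0) = max -> 0.026145

Answer: Price = V(0,0) = 0.0261


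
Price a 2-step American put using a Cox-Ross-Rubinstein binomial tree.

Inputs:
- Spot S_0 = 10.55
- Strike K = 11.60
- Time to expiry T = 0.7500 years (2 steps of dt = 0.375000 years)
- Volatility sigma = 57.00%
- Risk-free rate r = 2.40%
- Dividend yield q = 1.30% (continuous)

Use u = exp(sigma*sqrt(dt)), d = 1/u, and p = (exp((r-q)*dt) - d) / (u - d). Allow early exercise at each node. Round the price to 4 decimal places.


dt = T/N = 0.375000
u = exp(sigma*sqrt(dt)) = 1.417723; d = 1/u = 0.705356
p = (exp((r-q)*dt) - d) / (u - d) = 0.419415
Discount per step: exp(-r*dt) = 0.991040
Stock lattice S(k, i) with i counting down-moves:
  k=0: S(0,0) = 10.5500
  k=1: S(1,0) = 14.9570; S(1,1) = 7.4415
  k=2: S(2,0) = 21.2049; S(2,1) = 10.5500; S(2,2) = 5.2489
Terminal payoffs V(N, i) = max(K - S_T, 0):
  V(2,0) = 0.000000; V(2,1) = 1.050000; V(2,2) = 6.351086
Backward induction: V(k, i) = exp(-r*dt) * [p * V(k+1, i) + (1-p) * V(k+1, i+1)]; then take max(V_cont, immediate exercise) for American.
  V(1,0) = exp(-r*dt) * [p*0.000000 + (1-p)*1.050000] = 0.604153; exercise = 0.000000; V(1,0) = max -> 0.604153
  V(1,1) = exp(-r*dt) * [p*1.050000 + (1-p)*6.351086] = 4.090749; exercise = 4.158492; V(1,1) = max -> 4.158492
  V(0,0) = exp(-r*dt) * [p*0.604153 + (1-p)*4.158492] = 2.643847; exercise = 1.050000; V(0,0) = max -> 2.643847

Answer: Price = V(0,0) = 2.6438


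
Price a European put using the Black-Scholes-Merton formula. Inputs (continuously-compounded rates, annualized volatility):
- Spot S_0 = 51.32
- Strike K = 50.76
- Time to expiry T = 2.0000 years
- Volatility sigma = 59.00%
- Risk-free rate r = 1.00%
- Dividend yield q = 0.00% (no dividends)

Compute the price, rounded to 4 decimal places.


Answer: Price = 15.5750

Derivation:
d1 = (ln(S/K) + (r - q + 0.5*sigma^2) * T) / (sigma * sqrt(T)) = 0.45431239
d2 = d1 - sigma * sqrt(T) = -0.38007361
exp(-rT) = 0.98019867; exp(-qT) = 1.00000000
P = K * exp(-rT) * N(-d2) - S_0 * exp(-qT) * N(-d1)
N(-d1) = 0.32480200; N(-d2) = 0.64805461
P = 50.7600 * 0.98019867 * 0.64805461 - 51.3200 * 1.00000000 * 0.32480200 = 15.5750


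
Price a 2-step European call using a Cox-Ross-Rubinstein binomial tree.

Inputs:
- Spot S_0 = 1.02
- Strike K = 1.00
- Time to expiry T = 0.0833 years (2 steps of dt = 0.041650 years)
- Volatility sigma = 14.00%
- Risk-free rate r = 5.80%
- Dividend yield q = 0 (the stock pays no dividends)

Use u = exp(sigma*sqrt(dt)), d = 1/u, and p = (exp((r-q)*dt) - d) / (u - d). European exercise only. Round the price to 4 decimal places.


dt = T/N = 0.041650
u = exp(sigma*sqrt(dt)) = 1.028984; d = 1/u = 0.971833
p = (exp((r-q)*dt) - d) / (u - d) = 0.535177
Discount per step: exp(-r*dt) = 0.997587
Stock lattice S(k, i) with i counting down-moves:
  k=0: S(0,0) = 1.0200
  k=1: S(1,0) = 1.0496; S(1,1) = 0.9913
  k=2: S(2,0) = 1.0800; S(2,1) = 1.0200; S(2,2) = 0.9633
Terminal payoffs V(N, i) = max(S_T - K, 0):
  V(2,0) = 0.079984; V(2,1) = 0.020000; V(2,2) = 0.000000
Backward induction: V(k, i) = exp(-r*dt) * [p * V(k+1, i) + (1-p) * V(k+1, i+1)].
  V(1,0) = exp(-r*dt) * [p*0.079984 + (1-p)*0.020000] = 0.051976
  V(1,1) = exp(-r*dt) * [p*0.020000 + (1-p)*0.000000] = 0.010678
  V(0,0) = exp(-r*dt) * [p*0.051976 + (1-p)*0.010678] = 0.032701

Answer: Price = V(0,0) = 0.0327


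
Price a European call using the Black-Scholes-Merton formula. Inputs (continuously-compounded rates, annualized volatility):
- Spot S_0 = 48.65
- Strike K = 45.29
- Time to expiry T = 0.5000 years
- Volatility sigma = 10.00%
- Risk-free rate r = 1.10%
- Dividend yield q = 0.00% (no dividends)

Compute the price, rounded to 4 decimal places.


Answer: Price = 3.8400

Derivation:
d1 = (ln(S/K) + (r - q + 0.5*sigma^2) * T) / (sigma * sqrt(T)) = 1.12522681
d2 = d1 - sigma * sqrt(T) = 1.05451614
exp(-rT) = 0.99451510; exp(-qT) = 1.00000000
C = S_0 * exp(-qT) * N(d1) - K * exp(-rT) * N(d2)
N(d1) = 0.86975353; N(d2) = 0.85417666
C = 48.6500 * 1.00000000 * 0.86975353 - 45.2900 * 0.99451510 * 0.85417666 = 3.8400


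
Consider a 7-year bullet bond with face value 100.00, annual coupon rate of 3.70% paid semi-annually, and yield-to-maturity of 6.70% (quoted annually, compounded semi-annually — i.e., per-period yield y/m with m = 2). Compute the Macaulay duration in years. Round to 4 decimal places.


Answer: Macaulay duration = 6.1400 years

Derivation:
Coupon per period c = face * coupon_rate / m = 1.850000
Periods per year m = 2; per-period yield y/m = 0.033500
Number of cashflows N = 14
Cashflows (t years, CF_t, discount factor 1/(1+y/m)^(m*t), PV):
  t = 0.5000: CF_t = 1.850000, DF = 0.967586, PV = 1.790034
  t = 1.0000: CF_t = 1.850000, DF = 0.936222, PV = 1.732011
  t = 1.5000: CF_t = 1.850000, DF = 0.905876, PV = 1.675870
  t = 2.0000: CF_t = 1.850000, DF = 0.876512, PV = 1.621548
  t = 2.5000: CF_t = 1.850000, DF = 0.848101, PV = 1.568987
  t = 3.0000: CF_t = 1.850000, DF = 0.820611, PV = 1.518130
  t = 3.5000: CF_t = 1.850000, DF = 0.794011, PV = 1.468921
  t = 4.0000: CF_t = 1.850000, DF = 0.768274, PV = 1.421307
  t = 4.5000: CF_t = 1.850000, DF = 0.743371, PV = 1.375237
  t = 5.0000: CF_t = 1.850000, DF = 0.719275, PV = 1.330659
  t = 5.5000: CF_t = 1.850000, DF = 0.695961, PV = 1.287527
  t = 6.0000: CF_t = 1.850000, DF = 0.673402, PV = 1.245793
  t = 6.5000: CF_t = 1.850000, DF = 0.651574, PV = 1.205412
  t = 7.0000: CF_t = 101.850000, DF = 0.630454, PV = 64.211719
Price P = sum_t PV_t = 83.453155
Macaulay numerator sum_t t * PV_t:
  t * PV_t at t = 0.5000: 0.895017
  t * PV_t at t = 1.0000: 1.732011
  t * PV_t at t = 1.5000: 2.513805
  t * PV_t at t = 2.0000: 3.243096
  t * PV_t at t = 2.5000: 3.922467
  t * PV_t at t = 3.0000: 4.554389
  t * PV_t at t = 3.5000: 5.141223
  t * PV_t at t = 4.0000: 5.685228
  t * PV_t at t = 4.5000: 6.188564
  t * PV_t at t = 5.0000: 6.653297
  t * PV_t at t = 5.5000: 7.081400
  t * PV_t at t = 6.0000: 7.474759
  t * PV_t at t = 6.5000: 7.835177
  t * PV_t at t = 7.0000: 449.482036
Macaulay duration D = (sum_t t * PV_t) / P = 512.402470 / 83.453155 = 6.140001


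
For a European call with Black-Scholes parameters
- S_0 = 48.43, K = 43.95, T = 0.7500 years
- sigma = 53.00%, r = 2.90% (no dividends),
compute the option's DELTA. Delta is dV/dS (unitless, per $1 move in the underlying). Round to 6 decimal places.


Answer: Delta = 0.687353

Derivation:
d1 = 0.4883606192; d2 = 0.0293671552
phi(d1) = 0.3540962251; exp(-qT) = 1.0000000000; exp(-rT) = 0.9784848257
N(d1) = 0.6873527846
Delta = exp(-qT) * N(d1) = 1.0000000000 * 0.6873527846 = 0.687353


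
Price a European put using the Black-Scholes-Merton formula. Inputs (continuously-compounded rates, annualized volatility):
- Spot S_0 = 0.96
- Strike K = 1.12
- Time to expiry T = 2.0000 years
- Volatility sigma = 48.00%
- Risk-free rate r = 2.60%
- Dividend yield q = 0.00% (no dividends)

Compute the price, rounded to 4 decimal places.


d1 = (ln(S/K) + (r - q + 0.5*sigma^2) * T) / (sigma * sqrt(T)) = 0.18892909
d2 = d1 - sigma * sqrt(T) = -0.48989342
exp(-rT) = 0.94932887; exp(-qT) = 1.00000000
P = K * exp(-rT) * N(-d2) - S_0 * exp(-qT) * N(-d1)
N(-d1) = 0.42507420; N(-d2) = 0.68789534
P = 1.1200 * 0.94932887 * 0.68789534 - 0.9600 * 1.00000000 * 0.42507420 = 0.3233

Answer: Price = 0.3233


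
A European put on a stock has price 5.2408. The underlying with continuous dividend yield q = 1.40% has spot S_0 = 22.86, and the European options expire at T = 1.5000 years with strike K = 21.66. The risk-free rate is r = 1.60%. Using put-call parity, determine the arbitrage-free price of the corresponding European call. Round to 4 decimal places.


Answer: Call price = 6.4794

Derivation:
Put-call parity: C - P = S_0 * exp(-qT) - K * exp(-rT).
S_0 * exp(-qT) = 22.8600 * 0.97921896 = 22.38494553
K * exp(-rT) = 21.6600 * 0.97628571 = 21.14634847
C = P + S*exp(-qT) - K*exp(-rT)
C = 5.2408 + 22.38494553 - 21.14634847 = 6.4794


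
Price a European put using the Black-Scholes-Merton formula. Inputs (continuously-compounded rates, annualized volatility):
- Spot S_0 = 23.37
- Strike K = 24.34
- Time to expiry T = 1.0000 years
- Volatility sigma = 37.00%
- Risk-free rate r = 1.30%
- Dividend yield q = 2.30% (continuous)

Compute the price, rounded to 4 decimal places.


d1 = (ln(S/K) + (r - q + 0.5*sigma^2) * T) / (sigma * sqrt(T)) = 0.04805962
d2 = d1 - sigma * sqrt(T) = -0.32194038
exp(-rT) = 0.98708414; exp(-qT) = 0.97726248
P = K * exp(-rT) * N(-d2) - S_0 * exp(-qT) * N(-d1)
N(-d1) = 0.48083436; N(-d2) = 0.62625107
P = 24.3400 * 0.98708414 * 0.62625107 - 23.3700 * 0.97726248 * 0.48083436 = 4.0645

Answer: Price = 4.0645


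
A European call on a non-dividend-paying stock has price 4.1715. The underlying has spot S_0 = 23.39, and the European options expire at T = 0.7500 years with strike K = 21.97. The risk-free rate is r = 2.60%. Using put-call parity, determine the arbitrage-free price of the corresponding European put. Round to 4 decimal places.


Put-call parity: C - P = S_0 * exp(-qT) - K * exp(-rT).
S_0 * exp(-qT) = 23.3900 * 1.00000000 = 23.39000000
K * exp(-rT) = 21.9700 * 0.98068890 = 21.54573503
P = C - S*exp(-qT) + K*exp(-rT)
P = 4.1715 - 23.39000000 + 21.54573503 = 2.3272

Answer: Put price = 2.3272


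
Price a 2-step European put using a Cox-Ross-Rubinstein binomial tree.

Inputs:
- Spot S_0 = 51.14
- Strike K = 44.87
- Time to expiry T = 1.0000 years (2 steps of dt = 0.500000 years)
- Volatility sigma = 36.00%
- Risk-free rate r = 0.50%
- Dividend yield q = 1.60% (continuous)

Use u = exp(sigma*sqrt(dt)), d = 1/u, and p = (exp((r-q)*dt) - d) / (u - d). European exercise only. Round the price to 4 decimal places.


Answer: Price = V(0,0) = 4.6327

Derivation:
dt = T/N = 0.500000
u = exp(sigma*sqrt(dt)) = 1.289892; d = 1/u = 0.775259
p = (exp((r-q)*dt) - d) / (u - d) = 0.426044
Discount per step: exp(-r*dt) = 0.997503
Stock lattice S(k, i) with i counting down-moves:
  k=0: S(0,0) = 51.1400
  k=1: S(1,0) = 65.9651; S(1,1) = 39.6467
  k=2: S(2,0) = 85.0878; S(2,1) = 51.1400; S(2,2) = 30.7365
Terminal payoffs V(N, i) = max(K - S_T, 0):
  V(2,0) = 0.000000; V(2,1) = 0.000000; V(2,2) = 14.133524
Backward induction: V(k, i) = exp(-r*dt) * [p * V(k+1, i) + (1-p) * V(k+1, i+1)].
  V(1,0) = exp(-r*dt) * [p*0.000000 + (1-p)*0.000000] = 0.000000
  V(1,1) = exp(-r*dt) * [p*0.000000 + (1-p)*14.133524] = 8.091767
  V(0,0) = exp(-r*dt) * [p*0.000000 + (1-p)*8.091767] = 4.632722
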